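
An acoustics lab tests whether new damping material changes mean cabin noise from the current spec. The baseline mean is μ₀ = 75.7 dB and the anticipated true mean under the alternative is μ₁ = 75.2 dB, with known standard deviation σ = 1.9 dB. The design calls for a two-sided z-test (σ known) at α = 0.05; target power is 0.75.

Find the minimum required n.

n = 101

Standardized effect: d = |μ₁ − μ₀| / σ = |75.2 − 75.7| / 1.9 = 0.2632
For power 0.75 need Φ(δ − z_{0.025}) = 0.75, so δ = z_{0.025} + z_{0.25} = 1.960 + 0.674 = 2.634.
(Ignoring the negligible lower-tail rejection probability gives the usual closed-form inversion.)
δ = d·√n ⇒ n = (δ/d)² = (2.634 / 0.2632)² = 100.22.
Round up to the next whole unit.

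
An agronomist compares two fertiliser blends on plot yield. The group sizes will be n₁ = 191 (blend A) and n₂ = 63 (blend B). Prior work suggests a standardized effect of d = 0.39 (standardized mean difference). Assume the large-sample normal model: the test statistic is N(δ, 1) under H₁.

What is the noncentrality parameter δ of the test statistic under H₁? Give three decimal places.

δ ≈ 2.684

δ = d / √(1/n₁ + 1/n₂) = 0.39 / √(1/191 + 1/63) = 2.6843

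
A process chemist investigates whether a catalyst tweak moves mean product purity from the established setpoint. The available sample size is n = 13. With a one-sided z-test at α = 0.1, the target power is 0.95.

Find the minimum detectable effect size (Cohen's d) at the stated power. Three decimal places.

Required noncentrality: δ = z_{0.1} + z_{0.05} = 1.282 + 1.645 = 2.926.
δ = d·√n ⇒ d = δ/√n = 2.926/√13 = 0.8116.

d ≈ 0.812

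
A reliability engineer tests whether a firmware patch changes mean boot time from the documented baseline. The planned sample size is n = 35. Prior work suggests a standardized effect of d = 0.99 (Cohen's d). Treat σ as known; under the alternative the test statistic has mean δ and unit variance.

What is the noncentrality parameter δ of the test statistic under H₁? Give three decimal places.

δ = d·√n = 0.99 × √35 = 5.8569

δ ≈ 5.857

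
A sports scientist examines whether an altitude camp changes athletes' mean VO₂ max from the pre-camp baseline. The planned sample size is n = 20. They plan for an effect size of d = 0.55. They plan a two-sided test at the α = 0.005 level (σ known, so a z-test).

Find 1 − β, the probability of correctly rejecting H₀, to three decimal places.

Power ≈ 0.364

Noncentrality parameter: δ = d·√n = 0.55 × √20 = 2.4597
Critical value for a two-sided test at α = 0.005: z_{α/2} = 2.807.
Power = Φ(δ − 2.807) + Φ(−δ − 2.807) = Φ(-0.347) + Φ(-5.267) = 0.3642 + 0.0000 = 0.3642.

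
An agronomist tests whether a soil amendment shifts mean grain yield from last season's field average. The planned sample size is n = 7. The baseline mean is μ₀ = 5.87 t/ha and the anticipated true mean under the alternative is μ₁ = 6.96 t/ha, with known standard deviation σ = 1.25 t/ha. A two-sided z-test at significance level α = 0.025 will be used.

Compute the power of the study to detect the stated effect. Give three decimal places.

Standardized effect: d = |μ₁ − μ₀| / σ = |6.96 − 5.87| / 1.25 = 0.8720
Noncentrality parameter: δ = d·√n = 0.8720 × √7 = 2.3071
Critical value for a two-sided test at α = 0.025: z_{α/2} = 2.241.
Power = Φ(δ − 2.241) + Φ(−δ − 2.241) = Φ(0.066) + Φ(-4.548) = 0.5262 + 0.0000 = 0.5262.

Power ≈ 0.526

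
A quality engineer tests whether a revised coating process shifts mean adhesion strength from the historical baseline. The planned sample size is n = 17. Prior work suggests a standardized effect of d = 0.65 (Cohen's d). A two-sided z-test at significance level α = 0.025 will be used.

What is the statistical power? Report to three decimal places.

Noncentrality parameter: δ = d·√n = 0.65 × √17 = 2.6800
Critical value for a two-sided test at α = 0.025: z_{α/2} = 2.241.
Power = Φ(δ − 2.241) + Φ(−δ − 2.241) = Φ(0.439) + Φ(-4.921) = 0.6695 + 0.0000 = 0.6695.

Power ≈ 0.670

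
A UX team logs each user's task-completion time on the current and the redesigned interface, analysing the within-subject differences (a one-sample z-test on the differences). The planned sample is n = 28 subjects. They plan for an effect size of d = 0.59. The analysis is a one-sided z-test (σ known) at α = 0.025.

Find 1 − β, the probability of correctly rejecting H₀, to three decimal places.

Power ≈ 0.877

Noncentrality parameter: δ = d·√n = 0.59 × √28 = 3.1220
Critical value for a one-sided test at α = 0.025: z_α = 1.960.
Power = P(Z > 1.960 − δ) = Φ(1.162) = 0.8774.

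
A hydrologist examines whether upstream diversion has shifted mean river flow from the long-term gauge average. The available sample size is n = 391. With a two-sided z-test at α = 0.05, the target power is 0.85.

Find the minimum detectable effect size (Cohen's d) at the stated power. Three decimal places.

d ≈ 0.152

Need Φ(δ − 1.960) = 0.85, so δ = 1.960 + 1.036 = 2.996.
(The second rejection-region term Φ(−δ − z_{α/2}) is negligible and dropped.)
δ = d·√n ⇒ d = δ/√n = 2.996/√391 = 0.1515.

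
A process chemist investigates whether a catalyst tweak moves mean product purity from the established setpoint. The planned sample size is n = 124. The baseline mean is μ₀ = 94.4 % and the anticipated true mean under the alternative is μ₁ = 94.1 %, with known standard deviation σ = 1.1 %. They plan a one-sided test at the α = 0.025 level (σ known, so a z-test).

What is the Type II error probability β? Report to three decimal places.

β ≈ 0.141

Standardized effect: d = |μ₁ − μ₀| / σ = |94.1 − 94.4| / 1.1 = 0.2727
Noncentrality parameter: δ = d·√n = 0.2727 × √124 = 3.0370
One-sided α = 0.025 → critical value z_{0.025} = 1.960.
Power = P(Z > 1.960 − δ) = Φ(1.077) = 0.8593.
Type II error: β = 1 − power = 1 − 0.8593 = 0.1407.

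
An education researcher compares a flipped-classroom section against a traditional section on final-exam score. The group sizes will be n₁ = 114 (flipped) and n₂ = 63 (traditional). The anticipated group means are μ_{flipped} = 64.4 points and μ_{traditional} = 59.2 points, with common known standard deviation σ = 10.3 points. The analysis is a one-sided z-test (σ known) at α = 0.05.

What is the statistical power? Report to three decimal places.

Power ≈ 0.942

Standardized effect: d = |μ_{flipped} − μ_{traditional}| / σ = |64.4 − 59.2| / 10.3 = 0.5049
Noncentrality parameter: δ = d / √(1/n₁ + 1/n₂) = 0.5049 / √(1/114 + 1/63) = 3.2159
One-sided α = 0.05 → critical value z_{0.05} = 1.645.
Power = Φ(δ − 1.645) = Φ(1.571) = 0.9419.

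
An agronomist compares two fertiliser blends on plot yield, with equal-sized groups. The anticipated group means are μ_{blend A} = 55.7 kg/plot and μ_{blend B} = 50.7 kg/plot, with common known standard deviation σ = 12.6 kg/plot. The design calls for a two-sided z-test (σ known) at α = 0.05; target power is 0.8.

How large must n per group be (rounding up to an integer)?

Standardized effect: d = |μ_{blend A} − μ_{blend B}| / σ = |55.7 − 50.7| / 12.6 = 0.3968
Set Φ(δ − 1.960) = 0.8; then δ − 1.960 = Φ⁻¹(0.8) = 0.842, giving δ = 2.802.
(The Φ(−δ − z_{α/2}) term is vanishingly small for δ > 0 and is dropped in the standard sample-size formula.)
δ = d·√(n/2) ⇒ n = 2(δ/d)² = 2 × (2.802 / 0.3968)² = 99.69.
Rounding up, n = 100 per group.

n = 100 per group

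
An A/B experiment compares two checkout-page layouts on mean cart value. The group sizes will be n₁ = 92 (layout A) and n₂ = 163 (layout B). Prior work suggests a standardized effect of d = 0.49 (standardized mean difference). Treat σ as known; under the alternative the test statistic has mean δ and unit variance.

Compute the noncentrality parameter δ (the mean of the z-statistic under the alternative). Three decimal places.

The noncentrality parameter scales effect size by the design's sample-size factor: δ = d / √(1/n₁ + 1/n₂) = 0.49 / √(1/92 + 1/163) = 3.7576

δ ≈ 3.758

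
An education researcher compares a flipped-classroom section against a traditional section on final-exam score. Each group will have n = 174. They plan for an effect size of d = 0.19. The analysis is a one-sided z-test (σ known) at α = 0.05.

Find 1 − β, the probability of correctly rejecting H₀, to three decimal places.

Noncentrality parameter: δ = d·√(n/2) = 0.19 × √(174/2) = 1.7722
One-sided α = 0.05 → critical value z_{0.05} = 1.645.
Power = P(Z > 1.645 − δ) = Φ(0.127) = 0.5507.

Power ≈ 0.551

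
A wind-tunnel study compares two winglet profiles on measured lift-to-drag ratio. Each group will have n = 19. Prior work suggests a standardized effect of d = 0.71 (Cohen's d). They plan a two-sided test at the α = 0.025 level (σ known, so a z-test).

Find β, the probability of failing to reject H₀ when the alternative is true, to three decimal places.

β ≈ 0.521

Noncentrality parameter: δ = d·√(n/2) = 0.71 × √(19/2) = 2.1884
Two-sided α = 0.025 → critical value z_{0.0125} = 2.241.
Power = Φ(δ − 2.241) + Φ(−δ − 2.241) = Φ(-0.053) + Φ(-4.430) = 0.4789 + 0.0000 = 0.4789.
Type II error: β = 1 − power = 1 − 0.4789 = 0.5211.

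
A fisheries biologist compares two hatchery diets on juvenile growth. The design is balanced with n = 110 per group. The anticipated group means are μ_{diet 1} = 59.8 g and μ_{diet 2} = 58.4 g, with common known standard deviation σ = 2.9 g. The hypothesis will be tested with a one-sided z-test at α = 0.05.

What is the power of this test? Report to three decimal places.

Power ≈ 0.974

Standardized effect: d = |μ_{diet 1} − μ_{diet 2}| / σ = |59.8 − 58.4| / 2.9 = 0.4828
Noncentrality parameter: δ = d·√(n/2) = 0.4828 × √(110/2) = 3.5802
Critical value for a one-sided test at α = 0.05: z_α = 1.645.
Power = Φ(δ − 1.645) = Φ(1.935) = 0.9735.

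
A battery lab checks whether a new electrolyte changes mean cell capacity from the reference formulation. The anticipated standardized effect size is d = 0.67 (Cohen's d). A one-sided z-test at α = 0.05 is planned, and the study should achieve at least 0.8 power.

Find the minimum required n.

n = 14

For power 0.8 need Φ(δ − z_{0.05}) = 0.8, so δ = z_{0.05} + z_{0.20} = 1.645 + 0.842 = 2.486.
δ = d·√n ⇒ n = (δ/d)² = (2.486 / 0.67)² = 13.77.
Rounding up, n = 14.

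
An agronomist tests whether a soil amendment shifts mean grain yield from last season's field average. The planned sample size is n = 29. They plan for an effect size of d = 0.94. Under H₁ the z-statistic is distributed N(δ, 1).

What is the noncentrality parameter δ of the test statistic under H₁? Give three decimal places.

δ ≈ 5.062

δ = d·√n = 0.94 × √29 = 5.0621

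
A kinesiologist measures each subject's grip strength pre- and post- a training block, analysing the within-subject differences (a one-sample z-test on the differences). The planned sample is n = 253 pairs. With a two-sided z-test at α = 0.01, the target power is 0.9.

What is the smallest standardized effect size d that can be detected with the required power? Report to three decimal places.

Required noncentrality: δ = z_{0.005} + z_{0.10} = 2.576 + 1.282 = 3.857.
(The second rejection-region term Φ(−δ − z_{α/2}) is negligible and dropped.)
δ = d·√n ⇒ d = δ/√n = 3.857/√253 = 0.2425.

d ≈ 0.243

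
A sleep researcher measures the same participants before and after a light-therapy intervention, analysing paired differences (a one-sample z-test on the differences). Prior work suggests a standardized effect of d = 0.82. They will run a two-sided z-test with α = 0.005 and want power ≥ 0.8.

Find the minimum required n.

For power 0.8 need Φ(δ − z_{0.0025}) = 0.8, so δ = z_{0.0025} + z_{0.20} = 2.807 + 0.842 = 3.649.
(For δ > 0 the lower-tail rejection region contributes negligibly to power, so the one-term inversion is standard.)
δ = d·√n ⇒ n = (δ/d)² = (3.649 / 0.82)² = 19.80.
Round up to the next whole unit.

n = 20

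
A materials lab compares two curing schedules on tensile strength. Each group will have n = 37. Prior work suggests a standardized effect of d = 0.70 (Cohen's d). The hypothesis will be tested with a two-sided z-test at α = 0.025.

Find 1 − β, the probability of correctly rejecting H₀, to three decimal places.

Power ≈ 0.779

Noncentrality parameter: δ = d·√(n/2) = 0.70 × √(37/2) = 3.0108
Critical value for a two-sided test at α = 0.025: z_{α/2} = 2.241.
Power = Φ(δ − 2.241) + Φ(−δ − 2.241) = Φ(0.769) + Φ(-5.252) = 0.7792 + 0.0000 = 0.7792.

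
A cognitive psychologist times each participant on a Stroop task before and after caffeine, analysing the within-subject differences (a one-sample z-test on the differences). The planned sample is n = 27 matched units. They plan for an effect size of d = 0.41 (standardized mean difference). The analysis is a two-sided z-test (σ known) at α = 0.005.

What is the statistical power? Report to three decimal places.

Noncentrality parameter: λ = d·√n = 0.41 × √27 = 2.1304
Critical value for a two-sided test at α = 0.005: z_{α/2} = 2.807.
Power = Φ(λ − 2.807) + Φ(−λ − 2.807) = Φ(-0.677) + Φ(-4.937) = 0.2493 + 0.0000 = 0.2493.

Power ≈ 0.249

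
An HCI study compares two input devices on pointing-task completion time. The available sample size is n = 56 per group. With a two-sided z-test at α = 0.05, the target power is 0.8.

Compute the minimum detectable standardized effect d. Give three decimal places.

d ≈ 0.529

Required noncentrality: δ = z_{0.025} + z_{0.20} = 1.960 + 0.842 = 2.802.
(The second rejection-region term Φ(−δ − z_{α/2}) is negligible and dropped.)
δ = d·√(n/2) ⇒ d = δ/√(n/2) = 2.802/√(56/2) = 0.5294.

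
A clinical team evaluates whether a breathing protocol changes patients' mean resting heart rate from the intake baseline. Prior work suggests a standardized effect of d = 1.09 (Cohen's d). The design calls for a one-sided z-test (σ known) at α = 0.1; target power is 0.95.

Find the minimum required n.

n = 8

Set Φ(δ − 1.282) = 0.95; then δ − 1.282 = Φ⁻¹(0.95) = 1.645, giving δ = 2.926.
δ = d·√n ⇒ n = (δ/d)² = (2.926 / 1.09)² = 7.21.
Round up to the next whole unit.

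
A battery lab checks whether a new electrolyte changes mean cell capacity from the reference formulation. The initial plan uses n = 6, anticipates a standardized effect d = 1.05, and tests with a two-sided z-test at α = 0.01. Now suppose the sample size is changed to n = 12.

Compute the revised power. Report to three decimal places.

Power ≈ 0.856

With n = 12: δ = d·√n = 1.05 × √12 = 3.6373. Critical value z_{0.005} = 2.576.
Revised power = Φ(δ − 2.576) + Φ(−δ − 2.576) = Φ(1.061) + Φ(-6.213) = 0.8558 + 0.0000 = 0.8558.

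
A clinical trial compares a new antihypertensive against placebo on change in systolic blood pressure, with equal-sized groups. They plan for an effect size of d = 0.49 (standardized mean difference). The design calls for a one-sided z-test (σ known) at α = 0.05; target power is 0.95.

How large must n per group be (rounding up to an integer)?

n = 91 per group

For power 0.95 need Φ(δ − z_{0.05}) = 0.95, so δ = z_{0.05} + z_{0.05} = 1.645 + 1.645 = 3.290.
δ = d·√(n/2) ⇒ n = 2(δ/d)² = 2 × (3.290 / 0.49)² = 90.15.
Rounding up, n = 91 per group.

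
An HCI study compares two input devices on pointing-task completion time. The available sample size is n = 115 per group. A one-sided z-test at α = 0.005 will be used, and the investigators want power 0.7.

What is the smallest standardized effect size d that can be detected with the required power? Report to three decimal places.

Need Φ(δ − 2.576) = 0.7, so δ = 2.576 + 0.524 = 3.100.
δ = d·√(n/2) ⇒ d = δ/√(n/2) = 3.100/√(115/2) = 0.4088.

d ≈ 0.409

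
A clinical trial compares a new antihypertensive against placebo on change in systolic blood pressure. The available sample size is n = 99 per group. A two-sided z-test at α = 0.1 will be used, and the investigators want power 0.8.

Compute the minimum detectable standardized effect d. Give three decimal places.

Required noncentrality: δ = z_{0.05} + z_{0.20} = 1.645 + 0.842 = 2.486.
(Lower-tail contribution to power is negligible for δ > 0.)
δ = d·√(n/2) ⇒ d = δ/√(n/2) = 2.486/√(99/2) = 0.3534.

d ≈ 0.353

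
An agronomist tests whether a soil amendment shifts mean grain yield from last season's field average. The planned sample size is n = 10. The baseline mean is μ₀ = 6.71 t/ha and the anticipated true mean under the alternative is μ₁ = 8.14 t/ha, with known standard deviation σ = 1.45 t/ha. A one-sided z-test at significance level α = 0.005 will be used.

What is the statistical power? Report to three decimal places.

Standardized effect: d = |μ₁ − μ₀| / σ = |8.14 − 6.71| / 1.45 = 0.9862
Noncentrality parameter: λ = d·√n = 0.9862 × √10 = 3.1187
One-sided α = 0.005 → critical value z_{0.005} = 2.576.
Power = P(Z > 2.576 − λ) = Φ(0.543) = 0.7064.

Power ≈ 0.706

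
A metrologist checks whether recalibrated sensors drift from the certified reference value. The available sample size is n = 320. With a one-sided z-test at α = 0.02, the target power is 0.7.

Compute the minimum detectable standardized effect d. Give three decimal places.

d ≈ 0.144

Need Φ(δ − 2.054) = 0.7, so δ = 2.054 + 0.524 = 2.578.
δ = d·√n ⇒ d = δ/√n = 2.578/√320 = 0.1441.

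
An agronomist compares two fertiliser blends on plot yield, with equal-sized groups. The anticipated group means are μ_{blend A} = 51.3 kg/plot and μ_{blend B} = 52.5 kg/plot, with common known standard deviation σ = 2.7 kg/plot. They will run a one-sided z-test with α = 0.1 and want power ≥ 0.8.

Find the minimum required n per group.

Standardized effect: d = |μ_{blend A} − μ_{blend B}| / σ = |51.3 − 52.5| / 2.7 = 0.4444
Set Φ(δ − 1.282) = 0.8; then δ − 1.282 = Φ⁻¹(0.8) = 0.842, giving δ = 2.123.
δ = d·√(n/2) ⇒ n = 2(δ/d)² = 2 × (2.123 / 0.4444)² = 45.64.
Rounding up, n = 46 per group.

n = 46 per group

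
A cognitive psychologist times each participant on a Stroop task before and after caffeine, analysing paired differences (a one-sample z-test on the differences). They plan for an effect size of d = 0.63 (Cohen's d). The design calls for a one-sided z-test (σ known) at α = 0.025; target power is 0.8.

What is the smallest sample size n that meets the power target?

For power 0.8 need Φ(δ − z_{0.025}) = 0.8, so δ = z_{0.025} + z_{0.20} = 1.960 + 0.842 = 2.802.
δ = d·√n ⇒ n = (δ/d)² = (2.802 / 0.63)² = 19.78.
Round up to the next whole unit.

n = 20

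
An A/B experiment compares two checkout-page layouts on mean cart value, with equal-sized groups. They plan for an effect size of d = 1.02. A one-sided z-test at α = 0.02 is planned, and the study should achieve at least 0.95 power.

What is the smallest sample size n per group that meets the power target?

n = 27 per group

For power 0.95 need Φ(δ − z_{0.02}) = 0.95, so δ = z_{0.02} + z_{0.05} = 2.054 + 1.645 = 3.699.
δ = d·√(n/2) ⇒ n = 2(δ/d)² = 2 × (3.699 / 1.02)² = 26.30.
Round up to the next whole unit.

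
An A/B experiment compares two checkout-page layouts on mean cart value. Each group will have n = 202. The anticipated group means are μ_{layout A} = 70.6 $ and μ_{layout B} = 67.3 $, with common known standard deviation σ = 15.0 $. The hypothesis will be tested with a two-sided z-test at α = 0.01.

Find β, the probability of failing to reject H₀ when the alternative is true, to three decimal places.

Standardized effect: d = |μ_{layout A} − μ_{layout B}| / σ = |70.6 − 67.3| / 15.0 = 0.2200
Noncentrality parameter: δ = d·√(n/2) = 0.2200 × √(202/2) = 2.2110
Critical value for a two-sided test at α = 0.01: z_{α/2} = 2.576.
Power = Φ(δ − 2.576) + Φ(−δ − 2.576) = Φ(-0.365) + Φ(-4.787) = 0.3576 + 0.0000 = 0.3576.
Type II error: β = 1 − power = 1 − 0.3576 = 0.6424.

β ≈ 0.642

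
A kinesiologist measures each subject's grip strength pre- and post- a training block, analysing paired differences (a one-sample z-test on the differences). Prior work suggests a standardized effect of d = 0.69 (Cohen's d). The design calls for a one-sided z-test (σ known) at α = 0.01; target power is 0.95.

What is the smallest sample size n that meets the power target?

n = 34

For power 0.95 need Φ(δ − z_{0.01}) = 0.95, so δ = z_{0.01} + z_{0.05} = 2.326 + 1.645 = 3.971.
δ = d·√n ⇒ n = (δ/d)² = (3.971 / 0.69)² = 33.12.
Rounding up, n = 34.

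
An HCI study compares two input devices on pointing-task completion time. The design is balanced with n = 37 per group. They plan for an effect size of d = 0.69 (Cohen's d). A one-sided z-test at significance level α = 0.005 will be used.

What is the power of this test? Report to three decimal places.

Noncentrality parameter: δ = d·√(n/2) = 0.69 × √(37/2) = 2.9678
Critical value for a one-sided test at α = 0.005: z_α = 2.576.
Power = Φ(δ − 2.576) = Φ(0.392) = 0.6525.

Power ≈ 0.652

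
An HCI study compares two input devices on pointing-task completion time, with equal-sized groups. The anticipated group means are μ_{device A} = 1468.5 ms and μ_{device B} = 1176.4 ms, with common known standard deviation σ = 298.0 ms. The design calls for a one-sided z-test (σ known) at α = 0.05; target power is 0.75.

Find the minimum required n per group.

n = 12 per group

Standardized effect: d = |μ_{device A} − μ_{device B}| / σ = |1468.5 − 1176.4| / 298.0 = 0.9802
For power 0.75 need Φ(δ − z_{0.05}) = 0.75, so δ = z_{0.05} + z_{0.25} = 1.645 + 0.674 = 2.319.
δ = d·√(n/2) ⇒ n = 2(δ/d)² = 2 × (2.319 / 0.9802)² = 11.20.
Round up to the next whole unit.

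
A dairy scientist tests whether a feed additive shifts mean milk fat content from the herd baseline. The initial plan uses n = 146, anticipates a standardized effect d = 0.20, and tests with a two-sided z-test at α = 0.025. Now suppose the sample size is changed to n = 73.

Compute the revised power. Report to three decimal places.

With n = 73: δ = d·√n = 0.20 × √73 = 1.7088. Critical value z_{0.0125} = 2.241.
Revised power = Φ(δ − 2.241) + Φ(−δ − 2.241) = Φ(-0.533) + Φ(-3.950) = 0.2972 + 0.0000 = 0.2972.

Power ≈ 0.297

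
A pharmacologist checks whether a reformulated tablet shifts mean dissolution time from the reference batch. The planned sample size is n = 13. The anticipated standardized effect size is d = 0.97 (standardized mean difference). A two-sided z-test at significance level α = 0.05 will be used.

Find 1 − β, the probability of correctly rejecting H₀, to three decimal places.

Noncentrality parameter: δ = d·√n = 0.97 × √13 = 3.4974
Two-sided α = 0.05 → critical value z_{0.025} = 1.960.
Power = Φ(δ − 1.960) + Φ(−δ − 1.960) = Φ(1.537) + Φ(-5.457) = 0.9379 + 0.0000 = 0.9379.

Power ≈ 0.938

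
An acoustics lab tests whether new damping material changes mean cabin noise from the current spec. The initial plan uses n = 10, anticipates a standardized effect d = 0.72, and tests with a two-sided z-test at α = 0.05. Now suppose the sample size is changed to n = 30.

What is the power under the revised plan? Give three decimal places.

With n = 30: δ = d·√n = 0.72 × √30 = 3.9436. Critical value z_{0.025} = 1.960.
Revised power = Φ(δ − 1.960) + Φ(−δ − 1.960) = Φ(1.984) + Φ(-5.904) = 0.9764 + 0.0000 = 0.9764.

Power ≈ 0.976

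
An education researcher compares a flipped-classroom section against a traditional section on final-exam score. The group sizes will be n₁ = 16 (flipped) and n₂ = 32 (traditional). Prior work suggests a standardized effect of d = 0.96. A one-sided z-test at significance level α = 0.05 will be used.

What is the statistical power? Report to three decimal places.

Power ≈ 0.932

Noncentrality parameter: δ = d / √(1/n₁ + 1/n₂) = 0.96 / √(1/16 + 1/32) = 3.1353
One-sided α = 0.05 → critical value z_{0.05} = 1.645.
Power = Φ(δ − 1.645) = Φ(1.490) = 0.9320.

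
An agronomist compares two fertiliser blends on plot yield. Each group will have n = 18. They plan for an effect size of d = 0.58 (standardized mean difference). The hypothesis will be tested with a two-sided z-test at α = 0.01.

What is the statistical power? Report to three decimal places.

Power ≈ 0.202

Noncentrality parameter: δ = d·√(n/2) = 0.58 × √(18/2) = 1.7400
Critical value for a two-sided test at α = 0.01: z_{α/2} = 2.576.
Power = Φ(δ − 2.576) + Φ(−δ − 2.576) = Φ(-0.836) + Φ(-4.316) = 0.2016 + 0.0000 = 0.2016.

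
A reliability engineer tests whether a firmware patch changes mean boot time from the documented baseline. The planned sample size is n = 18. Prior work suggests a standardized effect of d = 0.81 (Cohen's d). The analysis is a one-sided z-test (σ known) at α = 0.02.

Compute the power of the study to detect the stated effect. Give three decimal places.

Noncentrality parameter: δ = d·√n = 0.81 × √18 = 3.4365
Critical value for a one-sided test at α = 0.02: z_α = 2.054.
Power = P(Z > 2.054 − δ) = Φ(1.383) = 0.9166.

Power ≈ 0.917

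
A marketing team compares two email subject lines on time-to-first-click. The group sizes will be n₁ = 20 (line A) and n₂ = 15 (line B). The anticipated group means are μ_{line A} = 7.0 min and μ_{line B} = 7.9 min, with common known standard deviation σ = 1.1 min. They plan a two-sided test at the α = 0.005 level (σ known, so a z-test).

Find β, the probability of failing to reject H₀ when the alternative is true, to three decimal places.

β ≈ 0.660

Standardized effect: d = |μ_{line A} − μ_{line B}| / σ = |7.0 − 7.9| / 1.1 = 0.8182
Noncentrality parameter: δ = d / √(1/n₁ + 1/n₂) = 0.8182 / √(1/20 + 1/15) = 2.3954
Critical value for a two-sided test at α = 0.005: z_{α/2} = 2.807.
Power = Φ(δ − 2.807) + Φ(−δ − 2.807) = Φ(-0.412) + Φ(-5.202) = 0.3403 + 0.0000 = 0.3403.
Type II error: β = 1 − power = 1 − 0.3403 = 0.6597.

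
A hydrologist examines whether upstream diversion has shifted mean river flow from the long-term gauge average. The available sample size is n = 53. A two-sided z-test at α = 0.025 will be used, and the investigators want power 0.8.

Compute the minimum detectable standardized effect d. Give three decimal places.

d ≈ 0.423

Need Φ(δ − 2.241) = 0.8, so δ = 2.241 + 0.842 = 3.083.
(The second rejection-region term Φ(−δ − z_{α/2}) is negligible and dropped.)
δ = d·√n ⇒ d = δ/√n = 3.083/√53 = 0.4235.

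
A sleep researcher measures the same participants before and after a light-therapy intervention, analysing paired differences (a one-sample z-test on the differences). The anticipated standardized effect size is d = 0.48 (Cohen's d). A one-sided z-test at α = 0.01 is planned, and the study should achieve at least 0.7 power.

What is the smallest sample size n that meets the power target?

Set Φ(δ − 2.326) = 0.7; then δ − 2.326 = Φ⁻¹(0.7) = 0.524, giving δ = 2.851.
δ = d·√n ⇒ n = (δ/d)² = (2.851 / 0.48)² = 35.27.
Round up to the next whole unit.

n = 36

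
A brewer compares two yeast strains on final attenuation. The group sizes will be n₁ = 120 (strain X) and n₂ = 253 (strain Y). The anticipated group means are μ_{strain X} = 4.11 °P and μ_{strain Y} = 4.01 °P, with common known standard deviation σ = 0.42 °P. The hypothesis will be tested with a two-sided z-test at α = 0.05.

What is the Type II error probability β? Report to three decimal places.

β ≈ 0.425

Standardized effect: d = |μ_{strain X} − μ_{strain Y}| / σ = |4.11 − 4.01| / 0.42 = 0.2381
Noncentrality parameter: δ = d / √(1/n₁ + 1/n₂) = 0.2381 / √(1/120 + 1/253) = 2.1481
Two-sided α = 0.05 → critical value z_{0.025} = 1.960.
Power = Φ(δ − 1.960) + Φ(−δ − 1.960) = Φ(0.188) + Φ(-4.108) = 0.5746 + 0.0000 = 0.5746.
Type II error: β = 1 − power = 1 − 0.5746 = 0.4254.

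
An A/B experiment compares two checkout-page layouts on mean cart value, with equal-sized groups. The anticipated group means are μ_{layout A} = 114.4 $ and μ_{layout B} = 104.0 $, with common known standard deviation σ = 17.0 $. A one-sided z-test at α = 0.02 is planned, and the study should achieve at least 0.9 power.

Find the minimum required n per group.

n = 60 per group

Standardized effect: d = |μ_{layout A} − μ_{layout B}| / σ = |114.4 − 104.0| / 17.0 = 0.6118
For power 0.9 need Φ(δ − z_{0.02}) = 0.9, so δ = z_{0.02} + z_{0.10} = 2.054 + 1.282 = 3.335.
δ = d·√(n/2) ⇒ n = 2(δ/d)² = 2 × (3.335 / 0.6118)² = 59.45.
Rounding up, n = 60 per group.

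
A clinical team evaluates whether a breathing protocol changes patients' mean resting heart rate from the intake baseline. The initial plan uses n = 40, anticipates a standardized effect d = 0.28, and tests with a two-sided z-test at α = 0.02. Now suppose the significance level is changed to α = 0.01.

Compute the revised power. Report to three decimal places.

δ = d·√n = 0.28 × √40 = 1.7709 (unchanged). New critical value: z_{0.005} = 2.576.
Revised power = Φ(δ − 2.576) + Φ(−δ − 2.576) = Φ(-0.805) + Φ(-4.347) = 0.2104 + 0.0000 = 0.2104.

Power ≈ 0.210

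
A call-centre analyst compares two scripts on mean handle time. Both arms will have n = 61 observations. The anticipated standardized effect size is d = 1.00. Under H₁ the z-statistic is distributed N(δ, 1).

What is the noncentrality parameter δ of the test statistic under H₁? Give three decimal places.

The noncentrality parameter scales effect size by the design's sample-size factor: δ = d·√(n/2) = 1.00 × √(61/2) = 5.5227

δ ≈ 5.523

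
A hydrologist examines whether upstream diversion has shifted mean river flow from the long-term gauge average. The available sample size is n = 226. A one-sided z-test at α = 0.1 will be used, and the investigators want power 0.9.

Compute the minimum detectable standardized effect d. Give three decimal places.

Required noncentrality: δ = z_{0.1} + z_{0.10} = 1.282 + 1.282 = 2.563.
δ = d·√n ⇒ d = δ/√n = 2.563/√226 = 0.1705.

d ≈ 0.170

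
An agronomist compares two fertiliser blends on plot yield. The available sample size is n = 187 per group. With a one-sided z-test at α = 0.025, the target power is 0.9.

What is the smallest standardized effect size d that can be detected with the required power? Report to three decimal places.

d ≈ 0.335

Need Φ(δ − 1.960) = 0.9, so δ = 1.960 + 1.282 = 3.242.
δ = d·√(n/2) ⇒ d = δ/√(n/2) = 3.242/√(187/2) = 0.3352.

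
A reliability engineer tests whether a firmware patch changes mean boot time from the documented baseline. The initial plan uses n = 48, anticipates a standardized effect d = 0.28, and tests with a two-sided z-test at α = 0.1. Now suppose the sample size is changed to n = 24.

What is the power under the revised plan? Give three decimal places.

With n = 24: δ = d·√n = 0.28 × √24 = 1.3717. Critical value z_{0.05} = 1.645.
Revised power = Φ(δ − 1.645) + Φ(−δ − 1.645) = Φ(-0.273) + Φ(-3.017) = 0.3924 + 0.0013 = 0.3937.

Power ≈ 0.394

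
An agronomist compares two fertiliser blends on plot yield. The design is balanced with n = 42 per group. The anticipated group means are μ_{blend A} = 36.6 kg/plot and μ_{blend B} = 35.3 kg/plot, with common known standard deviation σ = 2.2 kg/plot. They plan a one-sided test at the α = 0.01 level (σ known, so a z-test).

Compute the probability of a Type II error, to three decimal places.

β ≈ 0.351

Standardized effect: d = |μ_{blend A} − μ_{blend B}| / σ = |36.6 − 35.3| / 2.2 = 0.5909
Noncentrality parameter: δ = d·√(n/2) = 0.5909 × √(42/2) = 2.7079
One-sided α = 0.01 → critical value z_{0.01} = 2.326.
Power = P(Z > 2.326 − δ) = Φ(0.382) = 0.6486.
Type II error: β = 1 − power = 1 − 0.6486 = 0.3514.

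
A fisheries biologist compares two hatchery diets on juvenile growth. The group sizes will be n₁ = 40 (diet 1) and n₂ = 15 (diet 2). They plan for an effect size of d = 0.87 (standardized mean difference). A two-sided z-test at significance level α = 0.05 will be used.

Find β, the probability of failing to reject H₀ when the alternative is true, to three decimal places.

Noncentrality parameter: δ = d / √(1/n₁ + 1/n₂) = 0.87 / √(1/40 + 1/15) = 2.8735
Critical value for a two-sided test at α = 0.05: z_{α/2} = 1.960.
Power = Φ(δ − 1.960) + Φ(−δ − 1.960) = Φ(0.914) + Φ(-4.833) = 0.8195 + 0.0000 = 0.8195.
Type II error: β = 1 − power = 1 − 0.8195 = 0.1805.

β ≈ 0.180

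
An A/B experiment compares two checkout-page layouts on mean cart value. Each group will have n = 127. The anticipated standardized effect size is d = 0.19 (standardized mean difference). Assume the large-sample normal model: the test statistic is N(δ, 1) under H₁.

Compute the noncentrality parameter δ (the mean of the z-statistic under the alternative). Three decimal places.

δ ≈ 1.514

δ = d·√(n/2) = 0.19 × √(127/2) = 1.5141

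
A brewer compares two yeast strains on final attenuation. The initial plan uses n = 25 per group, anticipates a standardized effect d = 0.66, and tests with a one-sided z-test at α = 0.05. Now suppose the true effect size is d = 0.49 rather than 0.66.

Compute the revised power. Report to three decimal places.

Power ≈ 0.535

With d = 0.49: δ = d·√(n/2) = 0.49 × √(25/2) = 1.7324. Critical value z_{0.05} = 1.645.
Revised power = Φ(δ − 1.645) = Φ(0.088) = 0.5349.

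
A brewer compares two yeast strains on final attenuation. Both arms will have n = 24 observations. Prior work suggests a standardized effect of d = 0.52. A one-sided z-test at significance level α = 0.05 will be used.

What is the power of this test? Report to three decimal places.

Power ≈ 0.562

Noncentrality parameter: δ = d·√(n/2) = 0.52 × √(24/2) = 1.8013
Critical value for a one-sided test at α = 0.05: z_α = 1.645.
Power = P(Z > 1.645 − δ) = Φ(0.156) = 0.5622.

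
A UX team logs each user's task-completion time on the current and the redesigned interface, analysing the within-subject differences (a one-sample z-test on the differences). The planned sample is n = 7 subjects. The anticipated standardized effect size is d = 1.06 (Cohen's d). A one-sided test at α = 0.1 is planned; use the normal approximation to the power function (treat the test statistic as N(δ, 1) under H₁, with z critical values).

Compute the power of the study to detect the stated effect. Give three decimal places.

Noncentrality parameter: δ = d·√n = 1.06 × √7 = 2.8045
One-sided α = 0.1 → critical value z_{0.1} = 1.282.
Power = Φ(δ − 1.282) = Φ(1.523) = 0.9361.

Power ≈ 0.936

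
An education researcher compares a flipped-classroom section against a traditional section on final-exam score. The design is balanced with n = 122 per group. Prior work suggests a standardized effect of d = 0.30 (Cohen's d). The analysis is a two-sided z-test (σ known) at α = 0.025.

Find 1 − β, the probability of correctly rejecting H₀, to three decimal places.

Power ≈ 0.540

Noncentrality parameter: δ = d·√(n/2) = 0.30 × √(122/2) = 2.3431
Critical value for a two-sided test at α = 0.025: z_{α/2} = 2.241.
Power = Φ(δ − 2.241) + Φ(−δ − 2.241) = Φ(0.102) + Φ(-4.584) = 0.5405 + 0.0000 = 0.5405.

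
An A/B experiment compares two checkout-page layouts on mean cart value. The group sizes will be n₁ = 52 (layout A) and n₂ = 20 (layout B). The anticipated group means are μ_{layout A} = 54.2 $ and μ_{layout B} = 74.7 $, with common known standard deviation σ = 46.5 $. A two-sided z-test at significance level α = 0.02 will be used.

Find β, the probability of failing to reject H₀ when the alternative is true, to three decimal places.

β ≈ 0.742

Standardized effect: d = |μ_{layout A} − μ_{layout B}| / σ = |54.2 − 74.7| / 46.5 = 0.4409
Noncentrality parameter: δ = d / √(1/n₁ + 1/n₂) = 0.4409 / √(1/52 + 1/20) = 1.6755
Critical value for a two-sided test at α = 0.02: z_{α/2} = 2.326.
Power = Φ(δ − 2.326) + Φ(−δ − 2.326) = Φ(-0.651) + Φ(-4.002) = 0.2576 + 0.0000 = 0.2576.
Type II error: β = 1 − power = 1 − 0.2576 = 0.7424.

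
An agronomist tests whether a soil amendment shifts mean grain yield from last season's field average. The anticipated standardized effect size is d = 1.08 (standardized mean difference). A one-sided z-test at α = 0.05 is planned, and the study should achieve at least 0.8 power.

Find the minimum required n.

n = 6

For power 0.8 need Φ(δ − z_{0.05}) = 0.8, so δ = z_{0.05} + z_{0.20} = 1.645 + 0.842 = 2.486.
δ = d·√n ⇒ n = (δ/d)² = (2.486 / 1.08)² = 5.30.
Round up to the next whole unit.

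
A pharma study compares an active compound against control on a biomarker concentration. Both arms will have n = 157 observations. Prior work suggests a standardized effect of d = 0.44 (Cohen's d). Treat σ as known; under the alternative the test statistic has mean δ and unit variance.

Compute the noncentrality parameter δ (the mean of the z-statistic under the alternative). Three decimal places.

δ ≈ 3.898

The noncentrality parameter scales effect size by the design's sample-size factor: δ = d·√(n/2) = 0.44 × √(157/2) = 3.8984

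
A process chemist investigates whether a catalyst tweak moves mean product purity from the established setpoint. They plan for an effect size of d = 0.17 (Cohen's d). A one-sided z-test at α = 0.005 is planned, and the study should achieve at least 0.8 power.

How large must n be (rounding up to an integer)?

n = 405

For power 0.8 need Φ(δ − z_{0.005}) = 0.8, so δ = z_{0.005} + z_{0.20} = 2.576 + 0.842 = 3.417.
δ = d·√n ⇒ n = (δ/d)² = (3.417 / 0.17)² = 404.12.
Round up to the next whole unit.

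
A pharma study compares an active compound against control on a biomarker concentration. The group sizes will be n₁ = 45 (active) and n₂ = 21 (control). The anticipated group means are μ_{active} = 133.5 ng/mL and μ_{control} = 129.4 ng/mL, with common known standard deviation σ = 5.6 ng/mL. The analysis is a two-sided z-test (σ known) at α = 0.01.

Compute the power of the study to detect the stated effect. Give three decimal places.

Power ≈ 0.577

Standardized effect: d = |μ_{active} − μ_{control}| / σ = |133.5 − 129.4| / 5.6 = 0.7321
Noncentrality parameter: δ = d / √(1/n₁ + 1/n₂) = 0.7321 / √(1/45 + 1/21) = 2.7704
Critical value for a two-sided test at α = 0.01: z_{α/2} = 2.576.
Power = Φ(δ − 2.576) + Φ(−δ − 2.576) = Φ(0.195) + Φ(-5.346) = 0.5771 + 0.0000 = 0.5771.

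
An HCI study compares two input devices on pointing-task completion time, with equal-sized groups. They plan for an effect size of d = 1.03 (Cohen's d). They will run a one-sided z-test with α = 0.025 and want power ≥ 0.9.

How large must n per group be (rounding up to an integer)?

For power 0.9 need Φ(δ − z_{0.025}) = 0.9, so δ = z_{0.025} + z_{0.10} = 1.960 + 1.282 = 3.242.
δ = d·√(n/2) ⇒ n = 2(δ/d)² = 2 × (3.242 / 1.03)² = 19.81.
Rounding up, n = 20 per group.

n = 20 per group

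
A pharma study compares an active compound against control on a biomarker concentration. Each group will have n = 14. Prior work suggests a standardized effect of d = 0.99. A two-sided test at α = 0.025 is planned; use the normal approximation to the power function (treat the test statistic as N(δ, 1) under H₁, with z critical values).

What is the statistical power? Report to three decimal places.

Noncentrality parameter: δ = d·√(n/2) = 0.99 × √(14/2) = 2.6193
Critical value for a two-sided test at α = 0.025: z_{α/2} = 2.241.
Power = Φ(δ − 2.241) + Φ(−δ − 2.241) = Φ(0.378) + Φ(-4.861) = 0.6472 + 0.0000 = 0.6472.

Power ≈ 0.647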